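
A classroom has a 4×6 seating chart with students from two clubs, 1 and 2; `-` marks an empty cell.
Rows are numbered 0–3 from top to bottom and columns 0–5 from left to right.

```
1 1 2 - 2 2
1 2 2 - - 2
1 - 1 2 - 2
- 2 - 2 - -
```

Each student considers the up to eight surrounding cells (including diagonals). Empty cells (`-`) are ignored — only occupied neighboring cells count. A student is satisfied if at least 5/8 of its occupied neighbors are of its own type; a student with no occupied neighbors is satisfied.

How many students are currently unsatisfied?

7

Row 0: (0,0)1 2/3 satisfied · (0,1)1 2/5 not · (0,2)2 2/3 satisfied · (0,4)2 2/2 satisfied · (0,5)2 2/2 satisfied
Row 1: (1,0)1 3/4 satisfied · (1,1)2 2/7 not · (1,2)2 3/5 not · (1,5)2 3/3 satisfied
Row 2: (2,0)1 1/3 not · (2,2)1 0/5 not · (2,3)2 2/3 satisfied · (2,5)2 1/1 satisfied
Row 3: (3,1)2 0/2 not · (3,3)2 1/2 not
Unsatisfied: (0,1), (1,1), (1,2), (2,0), (2,2), (3,1), (3,3) — 7 in total.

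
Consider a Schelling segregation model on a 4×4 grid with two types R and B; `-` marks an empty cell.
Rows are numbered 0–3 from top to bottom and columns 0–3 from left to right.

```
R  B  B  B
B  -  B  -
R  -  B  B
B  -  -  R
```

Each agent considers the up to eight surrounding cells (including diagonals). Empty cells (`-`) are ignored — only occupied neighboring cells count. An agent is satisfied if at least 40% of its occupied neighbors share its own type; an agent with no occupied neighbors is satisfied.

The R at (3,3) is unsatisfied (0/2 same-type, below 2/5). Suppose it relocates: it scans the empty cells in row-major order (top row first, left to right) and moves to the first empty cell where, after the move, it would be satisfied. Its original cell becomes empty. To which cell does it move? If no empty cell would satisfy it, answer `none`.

none

Vacating (3,3). Empty cells in order:
  (1,1): 2/7 same-type → still unsatisfied.
  (1,3): 0/5 same-type → still unsatisfied.
  (2,1): 1/5 same-type → still unsatisfied.
  (3,1): 1/3 same-type → still unsatisfied.
  (3,2): 0/2 same-type → still unsatisfied.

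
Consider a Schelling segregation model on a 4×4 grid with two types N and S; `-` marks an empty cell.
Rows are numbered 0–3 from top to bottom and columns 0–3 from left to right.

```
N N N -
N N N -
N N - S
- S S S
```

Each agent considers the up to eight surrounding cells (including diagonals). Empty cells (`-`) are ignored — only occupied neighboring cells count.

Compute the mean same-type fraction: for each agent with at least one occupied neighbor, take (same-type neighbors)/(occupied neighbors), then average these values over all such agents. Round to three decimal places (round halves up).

(0,0)N 3/3
(0,1)N 5/5
(0,2)N 3/3
(1,0)N 5/5
(1,1)N 7/7
(1,2)N 4/5
(2,0)N 3/4
(2,1)N 4/6
(2,3)S 2/3
(3,1)S 1/3
(3,2)S 3/4
(3,3)S 2/2
Sum over 12 agents: 3/3 + 5/5 + 3/3 + 5/5 + 7/7 + 4/5 + 3/4 + 4/6 + 2/3 + 1/3 + 3/4 + 2/2 = 299/30; mean = 299/30 ÷ 12 = 299/360 = 0.830555… → 0.831.

0.831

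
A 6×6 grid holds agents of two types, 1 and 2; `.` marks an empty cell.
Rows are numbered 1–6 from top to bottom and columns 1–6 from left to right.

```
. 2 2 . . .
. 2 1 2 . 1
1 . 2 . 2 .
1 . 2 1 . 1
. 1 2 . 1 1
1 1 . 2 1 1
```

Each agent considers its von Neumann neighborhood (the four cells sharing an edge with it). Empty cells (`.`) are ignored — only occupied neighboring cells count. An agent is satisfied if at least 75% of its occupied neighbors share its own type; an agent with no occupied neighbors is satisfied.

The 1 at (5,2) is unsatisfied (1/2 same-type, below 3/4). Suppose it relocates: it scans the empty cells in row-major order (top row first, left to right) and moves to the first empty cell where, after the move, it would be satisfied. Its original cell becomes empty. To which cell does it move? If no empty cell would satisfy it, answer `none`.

Vacating (5,2). Empty cells in order:
  (1,1): 0/1 same-type → still unsatisfied.
  (1,4): 0/2 same-type → still unsatisfied.
  (1,5): 0/0 same-type → satisfied — stop here.

(1,5)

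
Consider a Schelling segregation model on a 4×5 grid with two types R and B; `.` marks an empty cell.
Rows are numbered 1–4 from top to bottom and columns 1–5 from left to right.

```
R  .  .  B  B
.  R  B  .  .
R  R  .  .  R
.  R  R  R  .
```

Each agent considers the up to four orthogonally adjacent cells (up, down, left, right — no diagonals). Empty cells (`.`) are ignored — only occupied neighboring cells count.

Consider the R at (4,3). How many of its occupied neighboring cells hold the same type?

2

Occupied neighbors of (4,3): (4,2)=R, (4,4)=R.
Same type (R): 2 of 2.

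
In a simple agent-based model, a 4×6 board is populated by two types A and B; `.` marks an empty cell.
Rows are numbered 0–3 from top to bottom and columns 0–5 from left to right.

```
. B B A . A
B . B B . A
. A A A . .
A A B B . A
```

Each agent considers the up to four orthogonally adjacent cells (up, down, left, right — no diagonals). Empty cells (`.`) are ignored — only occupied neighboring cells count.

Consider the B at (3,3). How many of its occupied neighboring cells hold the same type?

Occupied neighbors of (3,3): (2,3)=A, (3,2)=B.
Same type (B): 1 of 2.

1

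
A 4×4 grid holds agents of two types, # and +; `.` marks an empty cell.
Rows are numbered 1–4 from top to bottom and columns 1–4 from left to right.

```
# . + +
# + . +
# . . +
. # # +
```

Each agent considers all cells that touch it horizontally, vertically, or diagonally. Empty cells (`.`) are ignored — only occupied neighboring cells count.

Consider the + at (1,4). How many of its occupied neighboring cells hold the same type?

Occupied neighbors of (1,4): (1,3)=+, (2,4)=+.
Same type (+): 2 of 2.

2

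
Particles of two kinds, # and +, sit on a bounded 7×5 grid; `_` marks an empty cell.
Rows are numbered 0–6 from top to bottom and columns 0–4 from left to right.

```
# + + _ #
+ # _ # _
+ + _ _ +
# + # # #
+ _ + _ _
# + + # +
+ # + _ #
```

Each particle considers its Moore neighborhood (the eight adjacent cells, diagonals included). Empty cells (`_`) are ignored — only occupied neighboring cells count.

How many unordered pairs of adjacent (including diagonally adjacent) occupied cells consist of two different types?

31

Scan each occupied cell's neighbors to the right and below (and the two forward diagonals) so each pair is counted once.
From row 0: 5 unlike of 9 pairs (running 5/9).
From row 1: 4 unlike of 6 pairs (running 9/15).
From row 2: 5 unlike of 8 pairs (running 14/23).
From row 3: 5 unlike of 9 pairs (running 19/32).
From row 4: 2 unlike of 5 pairs (running 21/37).
From row 5: 8 unlike of 14 pairs (running 29/51).
From row 6: 2 unlike of 2 pairs (running 31/53).
Total adjacent occupied pairs: 53; unlike-type pairs: 31.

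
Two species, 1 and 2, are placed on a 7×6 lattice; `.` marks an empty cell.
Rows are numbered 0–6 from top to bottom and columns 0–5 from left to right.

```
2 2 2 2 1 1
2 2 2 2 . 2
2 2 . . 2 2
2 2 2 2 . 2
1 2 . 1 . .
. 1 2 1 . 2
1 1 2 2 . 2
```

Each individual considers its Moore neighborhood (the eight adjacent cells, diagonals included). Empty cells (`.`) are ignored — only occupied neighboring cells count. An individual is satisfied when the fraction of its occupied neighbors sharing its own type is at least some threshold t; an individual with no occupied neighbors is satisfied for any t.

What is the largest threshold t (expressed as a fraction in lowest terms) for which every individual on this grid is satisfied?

1/4

Row 0: (0,0)2 3/3 · (0,1)2 5/5 · (0,2)2 5/5 · (0,3)2 3/4 · (0,4)1 1/4 · (0,5)1 1/2
Row 1: (1,0)2 5/5 · (1,1)2 7/7 · (1,2)2 6/6 · (1,3)2 4/5 · (1,5)2 2/4
Row 2: (2,0)2 5/5 · (2,1)2 7/7 · (2,4)2 5/5 · (2,5)2 3/3
Row 3: (3,0)2 4/5 · (3,1)2 5/6 · (3,2)2 4/5 · (3,3)2 2/3 · (3,5)2 2/2
Row 4: (4,0)1 1/4 · (4,1)2 4/6 · (4,3)1 1/4
Row 5: (5,1)1 3/6 · (5,2)2 3/7 · (5,3)1 1/4 · (5,5)2 1/1
Row 6: (6,0)1 2/2 · (6,1)1 2/4 · (6,2)2 2/5 · (6,3)2 2/3 · (6,5)2 1/1
The smallest same-type fraction is 1/4 at (0,4), which reduces to 1/4. Any threshold above that leaves this individual unsatisfied.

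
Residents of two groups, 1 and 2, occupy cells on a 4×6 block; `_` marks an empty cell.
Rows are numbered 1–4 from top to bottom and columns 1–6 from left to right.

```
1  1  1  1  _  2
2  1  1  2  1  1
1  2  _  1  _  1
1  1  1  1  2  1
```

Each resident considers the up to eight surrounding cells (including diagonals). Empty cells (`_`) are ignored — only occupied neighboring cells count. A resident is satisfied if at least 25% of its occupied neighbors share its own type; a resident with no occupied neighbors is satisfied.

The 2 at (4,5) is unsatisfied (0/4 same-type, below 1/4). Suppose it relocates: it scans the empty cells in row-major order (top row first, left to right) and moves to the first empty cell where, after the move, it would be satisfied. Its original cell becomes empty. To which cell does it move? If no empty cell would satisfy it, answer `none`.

Vacating (4,5). Empty cells in order:
  (1,5): 2/5 same-type → satisfied — stop here.

(1,5)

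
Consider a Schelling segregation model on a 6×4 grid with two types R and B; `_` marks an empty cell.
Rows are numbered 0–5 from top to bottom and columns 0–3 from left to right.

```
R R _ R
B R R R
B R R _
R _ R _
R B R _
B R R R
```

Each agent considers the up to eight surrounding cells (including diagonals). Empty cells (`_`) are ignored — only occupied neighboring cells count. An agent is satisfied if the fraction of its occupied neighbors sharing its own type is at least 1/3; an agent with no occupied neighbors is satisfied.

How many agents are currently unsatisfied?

3

Row 0: (0,0)R 2/3 ✓ · (0,1)R 3/4 ✓ · (0,3)R 2/2 ✓
Row 1: (1,0)B 1/5 ✗ · (1,1)R 5/7 ✓ · (1,2)R 6/6 ✓ · (1,3)R 3/3 ✓
Row 2: (2,0)B 1/4 ✗ · (2,1)R 5/7 ✓ · (2,2)R 5/5 ✓
Row 3: (3,0)R 2/4 ✓ · (3,2)R 3/4 ✓
Row 4: (4,0)R 2/4 ✓ · (4,1)B 1/7 ✗ · (4,2)R 4/5 ✓
Row 5: (5,0)B 1/3 ✓ · (5,1)R 3/5 ✓ · (5,2)R 3/4 ✓ · (5,3)R 2/2 ✓
Unsatisfied: (1,0), (2,0), (4,1) — 3 in total.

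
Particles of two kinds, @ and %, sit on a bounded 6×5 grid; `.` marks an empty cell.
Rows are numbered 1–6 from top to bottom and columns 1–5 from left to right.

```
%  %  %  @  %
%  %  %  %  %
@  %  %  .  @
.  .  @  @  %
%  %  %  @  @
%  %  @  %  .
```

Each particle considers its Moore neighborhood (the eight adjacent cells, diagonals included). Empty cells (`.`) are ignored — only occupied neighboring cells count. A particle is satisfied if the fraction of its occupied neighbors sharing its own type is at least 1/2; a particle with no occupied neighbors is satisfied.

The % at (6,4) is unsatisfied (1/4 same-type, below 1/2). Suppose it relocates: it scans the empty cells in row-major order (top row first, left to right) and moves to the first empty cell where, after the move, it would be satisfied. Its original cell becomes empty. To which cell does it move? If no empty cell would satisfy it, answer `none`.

Vacating (6,4). Empty cells in order:
  (3,4): 5/8 same-type → satisfied — stop here.

(3,4)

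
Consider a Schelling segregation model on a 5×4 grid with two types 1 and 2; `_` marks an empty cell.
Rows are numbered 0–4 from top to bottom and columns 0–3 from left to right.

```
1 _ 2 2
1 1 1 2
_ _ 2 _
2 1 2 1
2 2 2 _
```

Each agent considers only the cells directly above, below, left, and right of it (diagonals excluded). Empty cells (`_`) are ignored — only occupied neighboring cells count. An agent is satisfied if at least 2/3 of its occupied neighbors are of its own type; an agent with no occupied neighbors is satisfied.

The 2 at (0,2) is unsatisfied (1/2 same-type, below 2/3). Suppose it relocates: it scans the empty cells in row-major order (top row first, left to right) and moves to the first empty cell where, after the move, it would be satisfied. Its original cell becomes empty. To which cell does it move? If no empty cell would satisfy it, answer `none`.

(2,3)

Vacating (0,2). Empty cells in order:
  (0,1): 0/2 same-type → still unsatisfied.
  (2,0): 1/2 same-type → still unsatisfied.
  (2,1): 1/3 same-type → still unsatisfied.
  (2,3): 2/3 same-type → satisfied — stop here.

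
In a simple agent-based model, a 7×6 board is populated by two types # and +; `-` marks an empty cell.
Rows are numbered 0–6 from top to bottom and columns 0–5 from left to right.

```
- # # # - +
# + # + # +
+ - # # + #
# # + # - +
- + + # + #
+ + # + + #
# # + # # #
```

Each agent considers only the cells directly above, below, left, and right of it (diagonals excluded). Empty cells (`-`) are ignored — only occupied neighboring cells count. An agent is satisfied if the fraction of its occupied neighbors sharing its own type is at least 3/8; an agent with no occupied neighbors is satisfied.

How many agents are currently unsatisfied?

19

(0,1)# 1/2 satisfied
(0,2)# 3/3 satisfied
(0,3)# 1/2 satisfied
(0,5)+ 1/1 satisfied
(1,0)# 0/2 not
(1,1)+ 0/3 not
(1,2)# 2/4 satisfied
(1,3)+ 0/4 not
(1,4)# 0/3 not
(1,5)+ 1/3 not
(2,0)+ 0/2 not
(2,2)# 2/3 satisfied
(2,3)# 2/4 satisfied
(2,4)+ 0/3 not
(2,5)# 0/3 not
(3,0)# 1/2 satisfied
(3,1)# 1/3 not
(3,2)+ 1/4 not
(3,3)# 2/3 satisfied
(3,5)+ 0/2 not
(4,1)+ 2/3 satisfied
(4,2)+ 2/4 satisfied
(4,3)# 1/4 not
(4,4)+ 1/3 not
(4,5)# 1/3 not
(5,0)+ 1/2 satisfied
(5,1)+ 2/4 satisfied
(5,2)# 0/4 not
(5,3)+ 1/4 not
(5,4)+ 2/4 satisfied
(5,5)# 2/3 satisfied
(6,0)# 1/2 satisfied
(6,1)# 1/3 not
(6,2)+ 0/3 not
(6,3)# 1/3 not
(6,4)# 2/3 satisfied
(6,5)# 2/2 satisfied
Unsatisfied: (1,0), (1,1), (1,3), (1,4), (1,5), (2,0), (2,4), (2,5), (3,1), (3,2), (3,5), (4,3), (4,4), (4,5), (5,2), (5,3), (6,1), (6,2), (6,3) — 19 in total.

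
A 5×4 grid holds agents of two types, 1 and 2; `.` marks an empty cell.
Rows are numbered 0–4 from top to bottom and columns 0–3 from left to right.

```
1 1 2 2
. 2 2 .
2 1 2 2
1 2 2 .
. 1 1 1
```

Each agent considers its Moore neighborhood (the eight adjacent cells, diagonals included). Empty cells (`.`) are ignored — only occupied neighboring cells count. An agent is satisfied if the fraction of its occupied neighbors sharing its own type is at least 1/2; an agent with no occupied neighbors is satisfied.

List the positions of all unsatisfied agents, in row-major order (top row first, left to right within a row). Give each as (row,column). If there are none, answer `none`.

Row 0: (0,0)1 1/2 ok · (0,1)1 1/4 unhappy · (0,2)2 3/4 ok · (0,3)2 2/2 ok
Row 1: (1,1)2 4/7 ok · (1,2)2 5/7 ok
Row 2: (2,0)2 2/4 ok · (2,1)1 1/7 unhappy · (2,2)2 5/6 ok · (2,3)2 3/3 ok
Row 3: (3,0)1 2/4 ok · (3,1)2 3/7 unhappy · (3,2)2 3/7 unhappy
Row 4: (4,1)1 2/4 ok · (4,2)1 2/4 ok · (4,3)1 1/2 ok

(0,1), (2,1), (3,1), (3,2)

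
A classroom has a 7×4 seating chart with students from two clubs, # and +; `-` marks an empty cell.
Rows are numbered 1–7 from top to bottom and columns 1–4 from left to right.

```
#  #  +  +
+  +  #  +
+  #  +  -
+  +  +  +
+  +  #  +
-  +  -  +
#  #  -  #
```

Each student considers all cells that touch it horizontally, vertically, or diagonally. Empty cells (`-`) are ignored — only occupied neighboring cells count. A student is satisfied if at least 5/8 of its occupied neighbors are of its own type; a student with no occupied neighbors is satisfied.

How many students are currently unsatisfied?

13

(1,1)# 1/3 ✗
(1,2)# 2/5 ✗
(1,3)+ 3/5 ✗
(1,4)+ 2/3 ✓
(2,1)+ 2/5 ✗
(2,2)+ 4/8 ✗
(2,3)# 2/7 ✗
(2,4)+ 3/4 ✓
(3,1)+ 4/5 ✓
(3,2)# 1/8 ✗
(3,3)+ 5/7 ✓
(4,1)+ 4/5 ✓
(4,2)+ 6/8 ✓
(4,3)+ 5/7 ✓
(4,4)+ 3/4 ✓
(5,1)+ 4/4 ✓
(5,2)+ 5/6 ✓
(5,3)# 0/7 ✗
(5,4)+ 3/4 ✓
(6,2)+ 2/5 ✗
(6,4)+ 1/3 ✗
(7,1)# 1/2 ✗
(7,2)# 1/2 ✗
(7,4)# 0/1 ✗
Unsatisfied: (1,1), (1,2), (1,3), (2,1), (2,2), (2,3), (3,2), (5,3), (6,2), (6,4), (7,1), (7,2), (7,4) — 13 in total.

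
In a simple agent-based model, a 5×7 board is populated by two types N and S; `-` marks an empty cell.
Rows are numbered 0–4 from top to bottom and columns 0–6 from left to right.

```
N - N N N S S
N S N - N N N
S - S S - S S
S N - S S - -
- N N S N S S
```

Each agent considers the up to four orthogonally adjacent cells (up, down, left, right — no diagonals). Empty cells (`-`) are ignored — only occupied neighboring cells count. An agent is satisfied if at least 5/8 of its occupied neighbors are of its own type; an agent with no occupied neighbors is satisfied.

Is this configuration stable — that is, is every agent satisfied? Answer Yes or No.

(0,0)N 1/1 ok
(0,2)N 2/2 ok
(0,3)N 2/2 ok
(0,4)N 2/3 ok
(0,5)S 1/3 unhappy
(0,6)S 1/2 unhappy
(1,0)N 1/3 unhappy
(1,1)S 0/2 unhappy
(1,2)N 1/3 unhappy
(1,4)N 2/2 ok
(1,5)N 2/4 unhappy
(1,6)N 1/3 unhappy
(2,0)S 1/2 unhappy
(2,2)S 1/2 unhappy
(2,3)S 2/2 ok
(2,5)S 1/2 unhappy
(2,6)S 1/2 unhappy
(3,0)S 1/2 unhappy
(3,1)N 1/2 unhappy
(3,3)S 3/3 ok
(3,4)S 1/2 unhappy
(4,1)N 2/2 ok
(4,2)N 1/2 unhappy
(4,3)S 1/3 unhappy
(4,4)N 0/3 unhappy
(4,5)S 1/2 unhappy
(4,6)S 1/1 ok
For instance (0,5) has only 1/3 same-type neighbors, below 5/8.

No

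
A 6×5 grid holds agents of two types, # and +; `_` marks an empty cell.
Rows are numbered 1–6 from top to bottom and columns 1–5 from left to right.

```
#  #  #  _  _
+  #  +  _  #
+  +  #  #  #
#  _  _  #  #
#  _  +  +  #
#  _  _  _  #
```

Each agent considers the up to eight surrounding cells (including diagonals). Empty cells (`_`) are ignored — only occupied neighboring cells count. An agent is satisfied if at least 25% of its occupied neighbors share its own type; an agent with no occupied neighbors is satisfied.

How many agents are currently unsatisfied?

Row 1: (1,1)# 2/3 satisfied · (1,2)# 3/5 satisfied · (1,3)# 2/3 satisfied
Row 2: (2,1)+ 2/5 satisfied · (2,2)# 4/8 satisfied · (2,3)+ 1/6 not · (2,5)# 2/2 satisfied
Row 3: (3,1)+ 2/4 satisfied · (3,2)+ 3/6 satisfied · (3,3)# 3/5 satisfied · (3,4)# 5/6 satisfied · (3,5)# 4/4 satisfied
Row 4: (4,1)# 1/3 satisfied · (4,4)# 5/7 satisfied · (4,5)# 4/5 satisfied
Row 5: (5,1)# 2/2 satisfied · (5,3)+ 1/2 satisfied · (5,4)+ 1/5 not · (5,5)# 3/4 satisfied
Row 6: (6,1)# 1/1 satisfied · (6,5)# 1/2 satisfied
Unsatisfied: (2,3), (5,4) — 2 in total.

2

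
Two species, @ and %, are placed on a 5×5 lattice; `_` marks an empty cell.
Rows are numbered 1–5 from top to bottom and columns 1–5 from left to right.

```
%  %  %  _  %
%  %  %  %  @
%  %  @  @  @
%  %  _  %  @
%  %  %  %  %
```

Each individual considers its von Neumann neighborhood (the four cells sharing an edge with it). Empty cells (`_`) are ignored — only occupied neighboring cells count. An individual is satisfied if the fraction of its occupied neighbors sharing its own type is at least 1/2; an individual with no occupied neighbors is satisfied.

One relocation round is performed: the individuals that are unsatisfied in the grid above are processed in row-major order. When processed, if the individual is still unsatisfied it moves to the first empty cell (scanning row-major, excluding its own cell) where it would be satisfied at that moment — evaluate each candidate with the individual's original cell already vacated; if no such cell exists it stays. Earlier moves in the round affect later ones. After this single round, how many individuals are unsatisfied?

1

Initially unsatisfied (in order): (1,5), (2,4), (2,5), (3,3), (4,4), (4,5).
  (1,5) → (1,4).
  (2,4): now satisfied by earlier moves; stays.
  (2,5): now satisfied by earlier moves; stays.
  (3,3) → (1,5).
  (4,4) → (3,3).
  (4,5): now satisfied by earlier moves; stays.
Resulting grid:
% % % % @
% % % % @
% % % @ @
% % _ _ @
% % % % %
Unsatisfied now: (3,4).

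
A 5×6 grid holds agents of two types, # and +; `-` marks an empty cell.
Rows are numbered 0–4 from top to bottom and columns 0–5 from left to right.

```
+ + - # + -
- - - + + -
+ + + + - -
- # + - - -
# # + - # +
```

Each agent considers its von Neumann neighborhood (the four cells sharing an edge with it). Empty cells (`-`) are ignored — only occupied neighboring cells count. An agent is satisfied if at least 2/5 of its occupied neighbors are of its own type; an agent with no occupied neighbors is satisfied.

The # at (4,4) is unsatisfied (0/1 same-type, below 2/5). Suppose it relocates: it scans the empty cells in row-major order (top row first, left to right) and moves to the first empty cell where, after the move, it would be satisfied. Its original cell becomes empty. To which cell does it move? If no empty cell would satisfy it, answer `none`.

Vacating (4,4). Empty cells in order:
  (0,2): 1/2 same-type → satisfied — stop here.

(0,2)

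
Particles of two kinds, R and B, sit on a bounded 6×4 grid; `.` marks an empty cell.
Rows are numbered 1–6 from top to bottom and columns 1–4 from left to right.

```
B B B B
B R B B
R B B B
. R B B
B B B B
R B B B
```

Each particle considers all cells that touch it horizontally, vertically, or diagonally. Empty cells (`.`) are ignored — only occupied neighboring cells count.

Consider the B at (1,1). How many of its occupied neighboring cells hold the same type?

2

Occupied neighbors of (1,1): (1,2)=B, (2,1)=B, (2,2)=R.
Same type (B): 2 of 3.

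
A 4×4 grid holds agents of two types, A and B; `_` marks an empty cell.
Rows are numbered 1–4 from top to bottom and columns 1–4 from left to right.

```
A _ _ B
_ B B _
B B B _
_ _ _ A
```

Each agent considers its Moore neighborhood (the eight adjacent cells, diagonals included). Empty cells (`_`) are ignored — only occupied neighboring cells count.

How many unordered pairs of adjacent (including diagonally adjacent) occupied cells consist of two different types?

Scan each occupied cell's neighbors to the right and below (and the two forward diagonals) so each pair is counted once.
From row 1: 1 unlike of 2 pairs (running 1/2).
From row 2: 0 unlike of 6 pairs (running 1/8).
From row 3: 1 unlike of 3 pairs (running 2/11).
Total adjacent occupied pairs: 11; unlike-type pairs: 2.

2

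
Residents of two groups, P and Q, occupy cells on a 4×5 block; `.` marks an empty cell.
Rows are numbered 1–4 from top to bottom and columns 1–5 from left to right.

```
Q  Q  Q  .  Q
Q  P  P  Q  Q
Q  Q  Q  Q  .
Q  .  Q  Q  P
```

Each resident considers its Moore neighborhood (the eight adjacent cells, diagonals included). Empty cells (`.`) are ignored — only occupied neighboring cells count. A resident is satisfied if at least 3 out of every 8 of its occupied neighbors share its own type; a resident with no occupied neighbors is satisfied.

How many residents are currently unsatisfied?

Row 1: (1,1)Q 2/3 ok · (1,2)Q 3/5 ok · (1,3)Q 2/4 ok · (1,5)Q 2/2 ok
Row 2: (2,1)Q 4/5 ok · (2,2)P 1/8 unhappy · (2,3)P 1/7 unhappy · (2,4)Q 5/6 ok · (2,5)Q 3/3 ok
Row 3: (3,1)Q 3/4 ok · (3,2)Q 5/7 ok · (3,3)Q 5/7 ok · (3,4)Q 5/7 ok
Row 4: (4,1)Q 2/2 ok · (4,3)Q 4/4 ok · (4,4)Q 3/4 ok · (4,5)P 0/2 unhappy
Unsatisfied: (2,2), (2,3), (4,5) — 3 in total.

3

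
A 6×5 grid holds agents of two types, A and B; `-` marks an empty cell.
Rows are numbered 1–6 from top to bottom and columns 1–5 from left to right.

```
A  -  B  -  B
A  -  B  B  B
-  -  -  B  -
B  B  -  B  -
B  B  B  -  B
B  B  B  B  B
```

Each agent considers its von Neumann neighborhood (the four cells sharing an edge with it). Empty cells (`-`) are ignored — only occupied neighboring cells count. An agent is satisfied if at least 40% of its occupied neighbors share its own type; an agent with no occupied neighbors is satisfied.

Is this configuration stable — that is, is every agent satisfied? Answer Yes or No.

Row 1: (1,1)A 1/1 ✓ · (1,3)B 1/1 ✓ · (1,5)B 1/1 ✓
Row 2: (2,1)A 1/1 ✓ · (2,3)B 2/2 ✓ · (2,4)B 3/3 ✓ · (2,5)B 2/2 ✓
Row 3: (3,4)B 2/2 ✓
Row 4: (4,1)B 2/2 ✓ · (4,2)B 2/2 ✓ · (4,4)B 1/1 ✓
Row 5: (5,1)B 3/3 ✓ · (5,2)B 4/4 ✓ · (5,3)B 2/2 ✓ · (5,5)B 1/1 ✓
Row 6: (6,1)B 2/2 ✓ · (6,2)B 3/3 ✓ · (6,3)B 3/3 ✓ · (6,4)B 2/2 ✓ · (6,5)B 2/2 ✓
All meet the threshold, so the configuration is stable.

Yes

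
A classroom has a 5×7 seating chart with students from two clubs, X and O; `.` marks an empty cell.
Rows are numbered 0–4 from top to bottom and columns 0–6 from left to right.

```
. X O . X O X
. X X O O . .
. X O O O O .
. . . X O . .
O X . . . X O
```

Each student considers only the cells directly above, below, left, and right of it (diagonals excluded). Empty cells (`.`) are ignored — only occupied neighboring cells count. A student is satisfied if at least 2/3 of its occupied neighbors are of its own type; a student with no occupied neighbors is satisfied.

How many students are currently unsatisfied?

14

(0,1)X 1/2 ✗
(0,2)O 0/2 ✗
(0,4)X 0/2 ✗
(0,5)O 0/2 ✗
(0,6)X 0/1 ✗
(1,1)X 3/3 ✓
(1,2)X 1/4 ✗
(1,3)O 2/3 ✓
(1,4)O 2/3 ✓
(2,1)X 1/2 ✗
(2,2)O 1/3 ✗
(2,3)O 3/4 ✓
(2,4)O 4/4 ✓
(2,5)O 1/1 ✓
(3,3)X 0/2 ✗
(3,4)O 1/2 ✗
(4,0)O 0/1 ✗
(4,1)X 0/1 ✗
(4,5)X 0/1 ✗
(4,6)O 0/1 ✗
Unsatisfied: (0,1), (0,2), (0,4), (0,5), (0,6), (1,2), (2,1), (2,2), (3,3), (3,4), (4,0), (4,1), (4,5), (4,6) — 14 in total.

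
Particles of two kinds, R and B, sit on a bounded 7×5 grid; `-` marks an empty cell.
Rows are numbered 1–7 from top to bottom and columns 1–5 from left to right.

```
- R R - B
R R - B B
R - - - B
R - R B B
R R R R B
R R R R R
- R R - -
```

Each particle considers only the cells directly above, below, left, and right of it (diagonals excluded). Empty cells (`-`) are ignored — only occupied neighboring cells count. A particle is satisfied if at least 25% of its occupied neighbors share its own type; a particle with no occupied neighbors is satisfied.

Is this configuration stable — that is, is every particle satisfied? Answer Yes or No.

Yes

Row 1: (1,2)R 2/2 ✓ · (1,3)R 1/1 ✓ · (1,5)B 1/1 ✓
Row 2: (2,1)R 2/2 ✓ · (2,2)R 2/2 ✓ · (2,4)B 1/1 ✓ · (2,5)B 3/3 ✓
Row 3: (3,1)R 2/2 ✓ · (3,5)B 2/2 ✓
Row 4: (4,1)R 2/2 ✓ · (4,3)R 1/2 ✓ · (4,4)B 1/3 ✓ · (4,5)B 3/3 ✓
Row 5: (5,1)R 3/3 ✓ · (5,2)R 3/3 ✓ · (5,3)R 4/4 ✓ · (5,4)R 2/4 ✓ · (5,5)B 1/3 ✓
Row 6: (6,1)R 2/2 ✓ · (6,2)R 4/4 ✓ · (6,3)R 4/4 ✓ · (6,4)R 3/3 ✓ · (6,5)R 1/2 ✓
Row 7: (7,2)R 2/2 ✓ · (7,3)R 2/2 ✓
All meet the threshold, so the configuration is stable.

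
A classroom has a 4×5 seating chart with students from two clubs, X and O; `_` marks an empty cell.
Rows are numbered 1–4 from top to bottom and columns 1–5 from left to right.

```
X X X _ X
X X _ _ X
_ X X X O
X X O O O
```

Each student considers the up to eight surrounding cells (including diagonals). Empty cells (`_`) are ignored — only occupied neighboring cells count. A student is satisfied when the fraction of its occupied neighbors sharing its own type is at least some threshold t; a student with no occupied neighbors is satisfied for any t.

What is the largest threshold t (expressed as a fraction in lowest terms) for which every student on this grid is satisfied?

1/5

Row 1: (1,1)X 3/3 · (1,2)X 4/4 · (1,3)X 2/2 · (1,5)X 1/1
Row 2: (2,1)X 4/4 · (2,2)X 6/6 · (2,5)X 2/3
Row 3: (3,2)X 5/6 · (3,3)X 4/6 · (3,4)X 2/6 · (3,5)O 2/4
Row 4: (4,1)X 2/2 · (4,2)X 3/4 · (4,3)O 1/5 · (4,4)O 3/5 · (4,5)O 2/3
The smallest same-type fraction is 1/5 at (4,3), which reduces to 1/5. Any threshold above that leaves this student unsatisfied.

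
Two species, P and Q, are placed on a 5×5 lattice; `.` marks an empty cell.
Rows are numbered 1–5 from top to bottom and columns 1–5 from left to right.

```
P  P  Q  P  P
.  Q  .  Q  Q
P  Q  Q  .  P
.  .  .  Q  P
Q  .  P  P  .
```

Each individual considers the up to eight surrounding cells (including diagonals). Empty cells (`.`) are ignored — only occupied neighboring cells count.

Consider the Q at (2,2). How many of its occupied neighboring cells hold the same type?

3

Occupied neighbors of (2,2): (1,1)=P, (1,2)=P, (1,3)=Q, (3,1)=P, (3,2)=Q, (3,3)=Q.
Same type (Q): 3 of 6.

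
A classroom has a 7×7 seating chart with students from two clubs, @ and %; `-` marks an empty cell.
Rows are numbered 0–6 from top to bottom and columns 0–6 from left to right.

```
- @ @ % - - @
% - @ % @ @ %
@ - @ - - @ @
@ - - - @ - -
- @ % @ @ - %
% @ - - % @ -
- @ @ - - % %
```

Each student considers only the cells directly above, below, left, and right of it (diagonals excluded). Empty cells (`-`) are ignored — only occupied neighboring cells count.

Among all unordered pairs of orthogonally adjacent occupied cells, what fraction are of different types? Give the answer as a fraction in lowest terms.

13/27

Scan each occupied cell's neighbors to the right and below so each pair is counted once.
Row 0: @(0,1)–@(0,2)= @(0,2)–%(0,3)≠ @(0,2)–@(1,2)= %(0,3)–%(1,3)= @(0,6)–%(1,6)≠  → 2/5 unlike.
Row 1: %(1,0)–@(2,0)≠ @(1,2)–%(1,3)≠ @(1,2)–@(2,2)= %(1,3)–@(1,4)≠ @(1,4)–@(1,5)= @(1,5)–%(1,6)≠ @(1,5)–@(2,5)= %(1,6)–@(2,6)≠  → 5/8 unlike.
Row 2: @(2,0)–@(3,0)= @(2,5)–@(2,6)=  → 0/2 unlike.
Row 3: @(3,4)–@(4,4)=  → 0/1 unlike.
Row 4: @(4,1)–%(4,2)≠ @(4,1)–@(5,1)= %(4,2)–@(4,3)≠ @(4,3)–@(4,4)= @(4,4)–%(5,4)≠  → 3/5 unlike.
Row 5: %(5,0)–@(5,1)≠ @(5,1)–@(6,1)= %(5,4)–@(5,5)≠ @(5,5)–%(6,5)≠  → 3/4 unlike.
Row 6: @(6,1)–@(6,2)= %(6,5)–%(6,6)=  → 0/2 unlike.
Total adjacent occupied pairs: 27; unlike-type pairs: 13.
13/27 is already in lowest terms.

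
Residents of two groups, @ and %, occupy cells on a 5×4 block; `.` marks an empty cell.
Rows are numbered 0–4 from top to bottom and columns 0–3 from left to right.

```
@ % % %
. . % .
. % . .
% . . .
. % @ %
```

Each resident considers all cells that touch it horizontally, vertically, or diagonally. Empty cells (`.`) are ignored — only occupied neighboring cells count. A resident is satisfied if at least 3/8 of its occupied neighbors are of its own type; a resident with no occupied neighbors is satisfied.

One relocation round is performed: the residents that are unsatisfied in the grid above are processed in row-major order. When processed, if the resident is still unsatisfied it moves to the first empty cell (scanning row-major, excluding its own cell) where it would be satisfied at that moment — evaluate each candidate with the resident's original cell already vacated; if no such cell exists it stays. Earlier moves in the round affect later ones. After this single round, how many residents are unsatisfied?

Initially unsatisfied (in order): (0,0), (4,2), (4,3).
  (0,0) → (3,3).
  (4,2) → (2,3).
  (4,3) → (0,0).
Resulting grid:
% % % %
. . % .
. % . @
% . . @
. % . .
All satisfied now.

0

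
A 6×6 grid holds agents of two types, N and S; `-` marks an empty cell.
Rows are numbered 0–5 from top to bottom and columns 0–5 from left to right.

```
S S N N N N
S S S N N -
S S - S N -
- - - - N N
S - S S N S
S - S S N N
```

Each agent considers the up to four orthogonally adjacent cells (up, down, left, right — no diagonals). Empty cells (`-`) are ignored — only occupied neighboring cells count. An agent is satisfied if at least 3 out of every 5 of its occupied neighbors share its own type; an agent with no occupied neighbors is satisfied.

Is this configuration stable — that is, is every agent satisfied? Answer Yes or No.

No

(0,0)S 2/2 ✓
(0,1)S 2/3 ✓
(0,2)N 1/3 ✗
(0,3)N 3/3 ✓
(0,4)N 3/3 ✓
(0,5)N 1/1 ✓
(1,0)S 3/3 ✓
(1,1)S 4/4 ✓
(1,2)S 1/3 ✗
(1,3)N 2/4 ✗
(1,4)N 3/3 ✓
(2,0)S 2/2 ✓
(2,1)S 2/2 ✓
(2,3)S 0/2 ✗
(2,4)N 2/3 ✓
(3,4)N 3/3 ✓
(3,5)N 1/2 ✗
(4,0)S 1/1 ✓
(4,2)S 2/2 ✓
(4,3)S 2/3 ✓
(4,4)N 2/4 ✗
(4,5)S 0/3 ✗
(5,0)S 1/1 ✓
(5,2)S 2/2 ✓
(5,3)S 2/3 ✓
(5,4)N 2/3 ✓
(5,5)N 1/2 ✗
For instance (0,2) has only 1/3 same-type neighbors, below 3/5.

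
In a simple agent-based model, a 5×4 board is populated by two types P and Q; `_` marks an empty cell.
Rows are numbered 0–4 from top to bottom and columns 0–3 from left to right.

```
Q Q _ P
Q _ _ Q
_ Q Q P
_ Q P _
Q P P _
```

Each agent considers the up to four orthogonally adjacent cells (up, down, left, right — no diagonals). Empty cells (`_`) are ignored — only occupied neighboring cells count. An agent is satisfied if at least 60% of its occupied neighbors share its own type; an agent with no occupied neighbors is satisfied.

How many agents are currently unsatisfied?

Row 0: (0,0)Q 2/2 satisfied · (0,1)Q 1/1 satisfied · (0,3)P 0/1 not
Row 1: (1,0)Q 1/1 satisfied · (1,3)Q 0/2 not
Row 2: (2,1)Q 2/2 satisfied · (2,2)Q 1/3 not · (2,3)P 0/2 not
Row 3: (3,1)Q 1/3 not · (3,2)P 1/3 not
Row 4: (4,0)Q 0/1 not · (4,1)P 1/3 not · (4,2)P 2/2 satisfied
Unsatisfied: (0,3), (1,3), (2,2), (2,3), (3,1), (3,2), (4,0), (4,1) — 8 in total.

8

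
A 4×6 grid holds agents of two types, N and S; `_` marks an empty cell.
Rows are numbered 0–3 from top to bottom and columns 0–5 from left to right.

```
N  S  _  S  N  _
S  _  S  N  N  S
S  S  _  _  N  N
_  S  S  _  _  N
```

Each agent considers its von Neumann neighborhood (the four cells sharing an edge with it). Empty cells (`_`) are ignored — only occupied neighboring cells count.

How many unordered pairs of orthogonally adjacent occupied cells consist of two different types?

Scan each occupied cell's neighbors to the right and below so each pair is counted once.
Row 0: N(0,0)–S(0,1)≠ N(0,0)–S(1,0)≠ S(0,3)–N(0,4)≠ S(0,3)–N(1,3)≠ N(0,4)–N(1,4)=  → 4/5 unlike.
Row 1: S(1,0)–S(2,0)= S(1,2)–N(1,3)≠ N(1,3)–N(1,4)= N(1,4)–S(1,5)≠ N(1,4)–N(2,4)= S(1,5)–N(2,5)≠  → 3/6 unlike.
Row 2: S(2,0)–S(2,1)= S(2,1)–S(3,1)= N(2,4)–N(2,5)= N(2,5)–N(3,5)=  → 0/4 unlike.
Row 3: S(3,1)–S(3,2)=  → 0/1 unlike.
Total adjacent occupied pairs: 16; unlike-type pairs: 7.

7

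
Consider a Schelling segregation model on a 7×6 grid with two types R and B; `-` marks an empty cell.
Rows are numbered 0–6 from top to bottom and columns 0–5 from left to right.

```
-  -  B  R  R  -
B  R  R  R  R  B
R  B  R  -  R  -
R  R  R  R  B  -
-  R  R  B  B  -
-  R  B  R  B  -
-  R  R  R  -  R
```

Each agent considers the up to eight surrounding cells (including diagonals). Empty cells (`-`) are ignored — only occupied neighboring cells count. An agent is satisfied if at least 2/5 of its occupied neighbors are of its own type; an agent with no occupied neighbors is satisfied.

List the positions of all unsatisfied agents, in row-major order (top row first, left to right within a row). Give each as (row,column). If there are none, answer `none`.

(0,2), (1,0), (1,5), (2,1), (5,2), (6,5)

Row 0: (0,2)B 0/4 unhappy · (0,3)R 4/5 ok · (0,4)R 3/4 ok
Row 1: (1,0)B 1/3 unhappy · (1,1)R 3/6 ok · (1,2)R 4/6 ok · (1,3)R 6/7 ok · (1,4)R 4/5 ok · (1,5)B 0/3 unhappy
Row 2: (2,0)R 3/5 ok · (2,1)B 1/8 unhappy · (2,2)R 6/7 ok · (2,4)R 3/5 ok
Row 3: (3,0)R 3/4 ok · (3,1)R 6/7 ok · (3,2)R 5/7 ok · (3,3)R 4/7 ok · (3,4)B 2/4 ok
Row 4: (4,1)R 5/6 ok · (4,2)R 6/8 ok · (4,3)B 4/8 ok · (4,4)B 3/5 ok
Row 5: (5,1)R 4/5 ok · (5,2)B 1/8 unhappy · (5,3)R 3/7 ok · (5,4)B 2/5 ok
Row 6: (6,1)R 2/3 ok · (6,2)R 4/5 ok · (6,3)R 2/4 ok · (6,5)R 0/1 unhappy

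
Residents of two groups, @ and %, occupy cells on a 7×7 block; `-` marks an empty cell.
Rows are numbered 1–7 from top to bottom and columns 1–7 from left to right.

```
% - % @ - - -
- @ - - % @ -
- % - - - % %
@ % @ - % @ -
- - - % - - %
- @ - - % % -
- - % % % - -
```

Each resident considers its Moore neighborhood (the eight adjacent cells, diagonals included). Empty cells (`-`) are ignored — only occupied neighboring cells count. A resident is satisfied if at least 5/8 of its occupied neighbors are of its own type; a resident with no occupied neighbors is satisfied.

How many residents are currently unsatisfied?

Row 1: (1,1)% 0/1 unhappy · (1,3)% 0/2 unhappy · (1,4)@ 0/2 unhappy
Row 2: (2,2)@ 0/3 unhappy · (2,5)% 1/3 unhappy · (2,6)@ 0/3 unhappy
Row 3: (3,2)% 1/4 unhappy · (3,6)% 3/5 unhappy · (3,7)% 1/3 unhappy
Row 4: (4,1)@ 0/2 unhappy · (4,2)% 1/3 unhappy · (4,3)@ 0/3 unhappy · (4,5)% 2/3 ok · (4,6)@ 0/4 unhappy
Row 5: (5,4)% 2/3 ok · (5,7)% 1/2 unhappy
Row 6: (6,2)@ 0/1 unhappy · (6,5)% 4/4 ok · (6,6)% 3/3 ok
Row 7: (7,3)% 1/2 unhappy · (7,4)% 3/3 ok · (7,5)% 3/3 ok
Unsatisfied: (1,1), (1,3), (1,4), (2,2), (2,5), (2,6), (3,2), (3,6), (3,7), (4,1), (4,2), (4,3), (4,6), (5,7), (6,2), (7,3) — 16 in total.

16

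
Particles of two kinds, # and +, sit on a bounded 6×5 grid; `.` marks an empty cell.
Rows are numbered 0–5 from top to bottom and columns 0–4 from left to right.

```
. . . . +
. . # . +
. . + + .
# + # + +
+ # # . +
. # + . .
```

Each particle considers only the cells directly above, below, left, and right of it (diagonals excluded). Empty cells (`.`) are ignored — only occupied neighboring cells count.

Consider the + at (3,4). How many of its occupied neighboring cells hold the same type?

2

Occupied neighbors of (3,4): (4,4)=+, (3,3)=+.
Same type (+): 2 of 2.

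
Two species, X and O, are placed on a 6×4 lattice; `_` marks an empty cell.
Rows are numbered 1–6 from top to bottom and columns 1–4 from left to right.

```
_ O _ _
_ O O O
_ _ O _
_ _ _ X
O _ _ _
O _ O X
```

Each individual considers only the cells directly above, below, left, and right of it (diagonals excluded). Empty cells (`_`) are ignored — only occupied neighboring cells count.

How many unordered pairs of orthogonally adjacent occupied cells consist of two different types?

Scan each occupied cell's neighbors to the right and below so each pair is counted once.
From row 1: 0 unlike of 1 pairs (running 0/1).
From row 2: 0 unlike of 3 pairs (running 0/4).
From row 5: 0 unlike of 1 pairs (running 0/5).
From row 6: 1 unlike of 1 pairs (running 1/6).
Total adjacent occupied pairs: 6; unlike-type pairs: 1.

1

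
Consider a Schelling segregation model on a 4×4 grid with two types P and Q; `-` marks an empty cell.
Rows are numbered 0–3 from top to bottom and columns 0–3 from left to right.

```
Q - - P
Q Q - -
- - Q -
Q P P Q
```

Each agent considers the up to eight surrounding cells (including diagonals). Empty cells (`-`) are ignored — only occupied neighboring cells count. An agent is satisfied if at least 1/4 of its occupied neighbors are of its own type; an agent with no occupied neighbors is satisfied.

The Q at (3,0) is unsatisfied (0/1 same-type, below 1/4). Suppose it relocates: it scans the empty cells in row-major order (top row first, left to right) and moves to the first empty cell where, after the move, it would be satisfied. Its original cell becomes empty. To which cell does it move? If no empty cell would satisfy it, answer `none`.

(0,1)

Vacating (3,0). Empty cells in order:
  (0,1): 3/3 same-type → satisfied — stop here.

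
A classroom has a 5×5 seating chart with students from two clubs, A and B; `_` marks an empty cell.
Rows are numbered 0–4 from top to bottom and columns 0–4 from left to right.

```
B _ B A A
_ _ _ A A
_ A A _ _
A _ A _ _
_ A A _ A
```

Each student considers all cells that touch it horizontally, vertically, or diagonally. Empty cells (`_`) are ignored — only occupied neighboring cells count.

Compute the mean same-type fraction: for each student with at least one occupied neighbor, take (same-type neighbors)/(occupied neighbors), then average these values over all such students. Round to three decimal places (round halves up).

(0,0)B — no occupied neighbors
(0,2)B 0/2
(0,3)A 3/4
(0,4)A 3/3
(1,3)A 4/5
(1,4)A 3/3
(2,1)A 3/3
(2,2)A 3/3
(3,0)A 2/2
(3,2)A 4/4
(4,1)A 3/3
(4,2)A 2/2
(4,4)A — no occupied neighbors
Sum over 11 students: 0/2 + 3/4 + 3/3 + 4/5 + 3/3 + 3/3 + 3/3 + 2/2 + 4/4 + 3/3 + 2/2 = 191/20; mean = 191/20 ÷ 11 = 191/220 = 0.868181… → 0.868.

0.868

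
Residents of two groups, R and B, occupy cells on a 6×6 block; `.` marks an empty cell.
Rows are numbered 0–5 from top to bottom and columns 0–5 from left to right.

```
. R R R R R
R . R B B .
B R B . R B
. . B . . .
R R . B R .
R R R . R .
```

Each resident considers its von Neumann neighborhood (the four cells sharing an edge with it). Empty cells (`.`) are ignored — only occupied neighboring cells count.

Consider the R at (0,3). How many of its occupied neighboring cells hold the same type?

2

Occupied neighbors of (0,3): (1,3)=B, (0,2)=R, (0,4)=R.
Same type (R): 2 of 3.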